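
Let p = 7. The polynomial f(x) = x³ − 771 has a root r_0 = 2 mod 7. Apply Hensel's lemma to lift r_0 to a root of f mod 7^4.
r_3 = 1311 (mod 2401)

Hensel: r_{i+1} = r_i − f(r_i)/f′(r_i) mod 7^{i+2}, where f′(x) = 3x². Iterate:
  r_0 = 2 (mod 7)
  r_1 = 37 (mod 49)
  r_2 = 282 (mod 343)
  r_3 = 1311 (mod 2401)
Final: r = 1311 with f(r) ≡ 0 mod 7^4.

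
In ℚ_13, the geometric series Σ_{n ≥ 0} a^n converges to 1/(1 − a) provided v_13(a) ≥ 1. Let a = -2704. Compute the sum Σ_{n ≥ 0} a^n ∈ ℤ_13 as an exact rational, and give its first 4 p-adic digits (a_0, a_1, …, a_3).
Σ a^n = 1/(1 − a) = 1/2705;  first 4 digits = (1, 0, 10, 11)

v_13(a) = 2 ≥ 1, so the series converges in ℤ_13 to 1/(1 − a) = 1/(1 − (-2704)) = 1/2705. Expand this rational in ℤ_13: compute digits iteratively via d_i = x_i mod 13, x_{i+1} = (x_i − d_i)/13. The first 4 digits are (1, 0, 10, 11).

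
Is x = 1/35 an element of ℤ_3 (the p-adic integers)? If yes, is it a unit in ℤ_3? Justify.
x ∈ ℤ_3^× (unit); v_3(x) = 0

ℤ_3 = {x ∈ ℚ_3 : v_3(x) ≥ 0} and ℤ_3^× = {x ∈ ℤ_3 : v_3(x) = 0}. Here v_3(1/35) = v_3(num) − v_3(den) = 0; compare against these criteria.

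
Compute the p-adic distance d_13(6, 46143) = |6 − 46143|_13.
d_13(6, 46143) = 1/2197

Step 1 — x − y = 6 − 46143 = -46137. Step 2 — v_13(-46137) = 3 (factor: -46137 = −(13^3 · 21); the sign does not affect v_p). Step 3 — |x − y|_13 = 13^{-3} = 1/2197.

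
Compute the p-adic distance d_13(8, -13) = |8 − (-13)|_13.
d_13(8, -13) = 1

Step 1 — x − y = 8 − (-13) = 21. Step 2 — v_13(21) = 0 (factor: 21 = (13^0 · 21); the sign does not affect v_p). Step 3 — |x − y|_13 = 13^{0} = 1.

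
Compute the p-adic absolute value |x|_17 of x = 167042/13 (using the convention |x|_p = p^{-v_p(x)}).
|167042/13|_17 = 1/83521

Step 1 — compute v_17(x) by factoring powers of 17 out of the numerator and denominator: v_17(167042/13) = 4. Step 2 — apply |x|_p = p^{-v_p(x)} = 17^{-4} = 1/83521.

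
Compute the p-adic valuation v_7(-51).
v_7(-51) = 0

v_7(n) is the largest exponent k such that 7^k divides n. Factor out: -51 = -7^0 · 51. (Sign doesn't affect v_p.) So v_7(-51) = 0.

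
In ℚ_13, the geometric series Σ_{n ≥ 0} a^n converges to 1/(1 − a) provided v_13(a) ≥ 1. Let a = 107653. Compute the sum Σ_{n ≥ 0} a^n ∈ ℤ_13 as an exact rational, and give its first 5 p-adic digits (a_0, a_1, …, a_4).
Σ a^n = 1/(1 − a) = -1/107652;  first 5 digits = (1, 0, 0, 10, 3)

v_13(a) = 3 ≥ 1, so the series converges in ℤ_13 to 1/(1 − a) = 1/(1 − 107653) = -1/107652. Expand this rational in ℤ_13: compute digits iteratively via d_i = x_i mod 13, x_{i+1} = (x_i − d_i)/13. The first 5 digits are (1, 0, 0, 10, 3).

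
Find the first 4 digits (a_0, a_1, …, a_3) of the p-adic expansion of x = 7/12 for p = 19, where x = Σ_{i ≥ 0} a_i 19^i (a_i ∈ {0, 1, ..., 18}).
(a_0, …, a_3) = (18, 7, 17, 7)

v_19(7/12) = 0 (numerator and denominator both coprime to 19), so x ∈ ℤ_19^×. Compute digits iteratively via a_i = x_i mod 19, x_{i+1} = (x_i − a_i)/19, with x_0 = x:
  x_0 = 7/12;  a_0 = 18;  x_1 = (x_0 − 18)/19 = -11/12
  x_1 = -11/12;  a_1 = 7;  x_2 = (x_1 − 7)/19 = -5/12
  x_2 = -5/12;  a_2 = 17;  x_3 = (x_2 − 17)/19 = -11/12
  x_3 = -11/12;  a_3 = 7;  x_4 = (x_3 − 7)/19 = -5/12
Digits: (18, 7, 17, 7).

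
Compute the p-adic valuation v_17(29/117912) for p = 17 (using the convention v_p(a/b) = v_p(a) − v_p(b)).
v_17(29/117912) = -3

Factor powers of 17 from the numerator and denominator of the reduced fraction: 29 = 17^0 · 29 and 117912 = 17^3 · 24. Apply v_p(a/b) = v_p(a) − v_p(b): v_17(29/117912) = 0 − 3 = -3.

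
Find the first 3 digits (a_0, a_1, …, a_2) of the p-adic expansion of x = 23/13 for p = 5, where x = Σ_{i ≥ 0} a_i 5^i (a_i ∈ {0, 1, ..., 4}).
(a_0, …, a_2) = (1, 4, 0)

v_5(23/13) = 0 (numerator and denominator both coprime to 5), so x ∈ ℤ_5^×. Compute digits iteratively via a_i = x_i mod 5, x_{i+1} = (x_i − a_i)/5, with x_0 = x:
  x_0 = 23/13;  a_0 = 1;  x_1 = (x_0 − 1)/5 = 2/13
  x_1 = 2/13;  a_1 = 4;  x_2 = (x_1 − 4)/5 = -10/13
  x_2 = -10/13;  a_2 = 0;  x_3 = (x_2 − 0)/5 = -2/13
Digits: (1, 4, 0).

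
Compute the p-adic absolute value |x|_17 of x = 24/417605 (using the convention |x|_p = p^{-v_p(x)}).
|24/417605|_17 = 83521

Step 1 — compute v_17(x) by factoring powers of 17 out of the numerator and denominator: v_17(24/417605) = -4. Step 2 — apply |x|_p = p^{-v_p(x)} = 17^{4} = 83521.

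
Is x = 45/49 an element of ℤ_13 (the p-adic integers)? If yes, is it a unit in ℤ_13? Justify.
x ∈ ℤ_13^× (unit); v_13(x) = 0

ℤ_13 = {x ∈ ℚ_13 : v_13(x) ≥ 0} and ℤ_13^× = {x ∈ ℤ_13 : v_13(x) = 0}. Here v_13(45/49) = v_13(num) − v_13(den) = 0; compare against these criteria.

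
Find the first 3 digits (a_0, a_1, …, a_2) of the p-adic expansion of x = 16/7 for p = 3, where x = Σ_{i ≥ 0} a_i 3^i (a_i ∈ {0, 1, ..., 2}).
(a_0, …, a_2) = (1, 0, 1)

v_3(16/7) = 0 (numerator and denominator both coprime to 3), so x ∈ ℤ_3^×. Compute digits iteratively via a_i = x_i mod 3, x_{i+1} = (x_i − a_i)/3, with x_0 = x:
  x_0 = 16/7;  a_0 = 1;  x_1 = (x_0 − 1)/3 = 3/7
  x_1 = 3/7;  a_1 = 0;  x_2 = (x_1 − 0)/3 = 1/7
  x_2 = 1/7;  a_2 = 1;  x_3 = (x_2 − 1)/3 = -2/7
Digits: (1, 0, 1).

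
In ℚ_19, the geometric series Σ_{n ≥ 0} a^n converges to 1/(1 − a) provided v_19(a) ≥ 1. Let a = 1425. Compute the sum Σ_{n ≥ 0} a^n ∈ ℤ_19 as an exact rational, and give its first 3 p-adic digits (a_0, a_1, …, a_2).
Σ a^n = 1/(1 − a) = -1/1424;  first 3 digits = (1, 18, 4)

v_19(a) = 1 ≥ 1, so the series converges in ℤ_19 to 1/(1 − a) = 1/(1 − 1425) = -1/1424. Expand this rational in ℤ_19: compute digits iteratively via d_i = x_i mod 19, x_{i+1} = (x_i − d_i)/19. The first 3 digits are (1, 18, 4).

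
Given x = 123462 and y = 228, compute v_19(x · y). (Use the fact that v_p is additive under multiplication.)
v_19(28149336) = 4

v_p(x) = 3 (factor: 123462 = 19^3 · 18); v_p(y) = 1 (factor: 228 = 19^1 · 12). Additivity: v_p(xy) = v_p(x) + v_p(y) = 3 + 1 = 4. (Direct check: xy = 28149336 = 19^4 · (216).)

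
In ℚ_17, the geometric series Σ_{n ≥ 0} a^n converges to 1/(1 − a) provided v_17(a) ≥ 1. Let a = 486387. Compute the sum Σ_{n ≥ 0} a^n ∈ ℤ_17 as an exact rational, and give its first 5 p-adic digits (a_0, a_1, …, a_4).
Σ a^n = 1/(1 − a) = -1/486386;  first 5 digits = (1, 0, 0, 14, 5)

v_17(a) = 3 ≥ 1, so the series converges in ℤ_17 to 1/(1 − a) = 1/(1 − 486387) = -1/486386. Expand this rational in ℤ_17: compute digits iteratively via d_i = x_i mod 17, x_{i+1} = (x_i − d_i)/17. The first 5 digits are (1, 0, 0, 14, 5).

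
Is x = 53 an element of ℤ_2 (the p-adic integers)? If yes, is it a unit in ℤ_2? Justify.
x ∈ ℤ_2^× (unit); v_2(x) = 0

ℤ_2 = {x ∈ ℚ_2 : v_2(x) ≥ 0} and ℤ_2^× = {x ∈ ℤ_2 : v_2(x) = 0}. Here v_2(53) = v_2(num) − v_2(den) = 0; compare against these criteria.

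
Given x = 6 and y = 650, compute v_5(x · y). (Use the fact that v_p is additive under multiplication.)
v_5(3900) = 2

v_p(x) = 0 (factor: 6 = 5^0 · 6); v_p(y) = 2 (factor: 650 = 5^2 · 26). Additivity: v_p(xy) = v_p(x) + v_p(y) = 0 + 2 = 2. (Direct check: xy = 3900 = 5^2 · (156).)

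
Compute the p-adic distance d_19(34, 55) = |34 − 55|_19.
d_19(34, 55) = 1

Step 1 — x − y = 34 − 55 = -21. Step 2 — v_19(-21) = 0 (factor: -21 = −(19^0 · 21); the sign does not affect v_p). Step 3 — |x − y|_19 = 19^{0} = 1.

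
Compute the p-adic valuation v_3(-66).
v_3(-66) = 1

v_3(n) is the largest exponent k such that 3^k divides n. Factor out: -66 = -3^1 · 22. (Sign doesn't affect v_p.) So v_3(-66) = 1.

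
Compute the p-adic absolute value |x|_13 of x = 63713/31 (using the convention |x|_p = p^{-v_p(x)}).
|63713/31|_13 = 1/2197

Step 1 — compute v_13(x) by factoring powers of 13 out of the numerator and denominator: v_13(63713/31) = 3. Step 2 — apply |x|_p = p^{-v_p(x)} = 13^{-3} = 1/2197.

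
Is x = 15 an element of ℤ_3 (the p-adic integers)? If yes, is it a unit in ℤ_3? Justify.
x ∈ ℤ_3 but not a unit; v_3(x) = 1 > 0

ℤ_3 = {x ∈ ℚ_3 : v_3(x) ≥ 0} and ℤ_3^× = {x ∈ ℤ_3 : v_3(x) = 0}. Here v_3(15) = v_3(num) − v_3(den) = 1; compare against these criteria.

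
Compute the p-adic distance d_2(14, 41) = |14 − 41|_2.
d_2(14, 41) = 1

Step 1 — x − y = 14 − 41 = -27. Step 2 — v_2(-27) = 0 (factor: -27 = −(2^0 · 27); the sign does not affect v_p). Step 3 — |x − y|_2 = 2^{0} = 1.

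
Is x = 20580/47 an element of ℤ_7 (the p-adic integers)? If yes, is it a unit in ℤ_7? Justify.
x ∈ ℤ_7 but not a unit; v_7(x) = 3 > 0

ℤ_7 = {x ∈ ℚ_7 : v_7(x) ≥ 0} and ℤ_7^× = {x ∈ ℤ_7 : v_7(x) = 0}. Here v_7(20580/47) = v_7(num) − v_7(den) = 3; compare against these criteria.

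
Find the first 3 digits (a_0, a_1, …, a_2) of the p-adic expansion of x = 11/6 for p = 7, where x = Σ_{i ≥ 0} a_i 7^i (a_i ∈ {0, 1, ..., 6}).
(a_0, …, a_2) = (3, 1, 1)

v_7(11/6) = 0 (numerator and denominator both coprime to 7), so x ∈ ℤ_7^×. Compute digits iteratively via a_i = x_i mod 7, x_{i+1} = (x_i − a_i)/7, with x_0 = x:
  x_0 = 11/6;  a_0 = 3;  x_1 = (x_0 − 3)/7 = -1/6
  x_1 = -1/6;  a_1 = 1;  x_2 = (x_1 − 1)/7 = -1/6
  x_2 = -1/6;  a_2 = 1;  x_3 = (x_2 − 1)/7 = -1/6
Digits: (3, 1, 1).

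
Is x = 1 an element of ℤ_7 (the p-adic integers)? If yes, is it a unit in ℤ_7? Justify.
x ∈ ℤ_7^× (unit); v_7(x) = 0

ℤ_7 = {x ∈ ℚ_7 : v_7(x) ≥ 0} and ℤ_7^× = {x ∈ ℤ_7 : v_7(x) = 0}. Here v_7(1) = v_7(num) − v_7(den) = 0; compare against these criteria.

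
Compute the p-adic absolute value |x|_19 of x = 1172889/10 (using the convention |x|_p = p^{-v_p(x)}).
|1172889/10|_19 = 1/130321

Step 1 — compute v_19(x) by factoring powers of 19 out of the numerator and denominator: v_19(1172889/10) = 4. Step 2 — apply |x|_p = p^{-v_p(x)} = 19^{-4} = 1/130321.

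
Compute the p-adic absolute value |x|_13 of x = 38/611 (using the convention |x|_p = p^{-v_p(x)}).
|38/611|_13 = 13

Step 1 — compute v_13(x) by factoring powers of 13 out of the numerator and denominator: v_13(38/611) = -1. Step 2 — apply |x|_p = p^{-v_p(x)} = 13^{1} = 13.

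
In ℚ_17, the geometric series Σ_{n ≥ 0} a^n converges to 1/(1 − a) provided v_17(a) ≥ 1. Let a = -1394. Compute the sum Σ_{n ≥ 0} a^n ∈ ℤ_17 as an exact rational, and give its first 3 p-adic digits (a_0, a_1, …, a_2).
Σ a^n = 1/(1 − a) = 1/1395;  first 3 digits = (1, 3, 4)

v_17(a) = 1 ≥ 1, so the series converges in ℤ_17 to 1/(1 − a) = 1/(1 − (-1394)) = 1/1395. Expand this rational in ℤ_17: compute digits iteratively via d_i = x_i mod 17, x_{i+1} = (x_i − d_i)/17. The first 3 digits are (1, 3, 4).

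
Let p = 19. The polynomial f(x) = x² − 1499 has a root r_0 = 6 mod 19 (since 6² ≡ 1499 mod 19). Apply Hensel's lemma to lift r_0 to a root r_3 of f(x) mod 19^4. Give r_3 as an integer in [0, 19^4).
r_3 = 73080 (mod 130321)

Hensel's recurrence: r_{i+1} = r_i − f(r_i)·(f′(r_i))^{-1} mod 19^{i+2}, with f′(x) = 2x. Iterate:
  r_0 = 6 (mod 19)
  r_1 = 158 (mod 361)
  r_2 = 4490 (mod 6859)
  r_3 = 73080 (mod 130321)
Final: r_3 = 73080, and one checks f(r_3) ≡ 0 mod 19^4.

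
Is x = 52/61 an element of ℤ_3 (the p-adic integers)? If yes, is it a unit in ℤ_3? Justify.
x ∈ ℤ_3^× (unit); v_3(x) = 0

ℤ_3 = {x ∈ ℚ_3 : v_3(x) ≥ 0} and ℤ_3^× = {x ∈ ℤ_3 : v_3(x) = 0}. Here v_3(52/61) = v_3(num) − v_3(den) = 0; compare against these criteria.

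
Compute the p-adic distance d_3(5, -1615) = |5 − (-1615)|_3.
d_3(5, -1615) = 1/81

Step 1 — x − y = 5 − (-1615) = 1620. Step 2 — v_3(1620) = 4 (factor: 1620 = (3^4 · 20); the sign does not affect v_p). Step 3 — |x − y|_3 = 3^{-4} = 1/81.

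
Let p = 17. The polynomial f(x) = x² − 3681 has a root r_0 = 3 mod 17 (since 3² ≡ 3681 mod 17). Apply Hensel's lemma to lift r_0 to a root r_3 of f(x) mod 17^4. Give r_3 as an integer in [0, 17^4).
r_3 = 61016 (mod 83521)

Hensel's recurrence: r_{i+1} = r_i − f(r_i)·(f′(r_i))^{-1} mod 17^{i+2}, with f′(x) = 2x. Iterate:
  r_0 = 3 (mod 17)
  r_1 = 37 (mod 289)
  r_2 = 2060 (mod 4913)
  r_3 = 61016 (mod 83521)
Final: r_3 = 61016, and one checks f(r_3) ≡ 0 mod 17^4.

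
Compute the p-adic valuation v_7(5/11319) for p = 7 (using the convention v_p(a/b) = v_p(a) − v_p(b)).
v_7(5/11319) = -3

Factor powers of 7 from the numerator and denominator of the reduced fraction: 5 = 7^0 · 5 and 11319 = 7^3 · 33. Apply v_p(a/b) = v_p(a) − v_p(b): v_7(5/11319) = 0 − 3 = -3.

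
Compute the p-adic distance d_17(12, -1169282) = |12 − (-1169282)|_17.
d_17(12, -1169282) = 1/83521

Step 1 — x − y = 12 − (-1169282) = 1169294. Step 2 — v_17(1169294) = 4 (factor: 1169294 = (17^4 · 14); the sign does not affect v_p). Step 3 — |x − y|_17 = 17^{-4} = 1/83521.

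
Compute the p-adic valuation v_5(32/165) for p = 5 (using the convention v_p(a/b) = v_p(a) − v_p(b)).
v_5(32/165) = -1

Factor powers of 5 from the numerator and denominator of the reduced fraction: 32 = 5^0 · 32 and 165 = 5^1 · 33. Apply v_p(a/b) = v_p(a) − v_p(b): v_5(32/165) = 0 − 1 = -1.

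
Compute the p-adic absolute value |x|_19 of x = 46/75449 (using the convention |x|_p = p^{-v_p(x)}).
|46/75449|_19 = 6859

Step 1 — compute v_19(x) by factoring powers of 19 out of the numerator and denominator: v_19(46/75449) = -3. Step 2 — apply |x|_p = p^{-v_p(x)} = 19^{3} = 6859.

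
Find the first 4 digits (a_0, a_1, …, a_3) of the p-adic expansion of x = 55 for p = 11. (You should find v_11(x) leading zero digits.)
(a_0, …, a_3) = (0, 5, 0, 0)

v_11(55) = 1, so a_0 = ... = a_0 = 0. Factor out: x = 11^1 · u with u = 5 a unit in ℤ_11. Expand u iteratively via a_{v+i} = u_i mod 11, u_{i+1} = (u_i − a_{v+i})/11:
  u_0 = 5;  a_1 = 5;  u_1 = (u_0 − 5)/11 = 0
  u_1 = 0;  a_2 = 0;  u_2 = (u_1 − 0)/11 = 0
  u_2 = 0;  a_3 = 0;  u_3 = (u_2 − 0)/11 = 0
Digits: (0, 5, 0, 0).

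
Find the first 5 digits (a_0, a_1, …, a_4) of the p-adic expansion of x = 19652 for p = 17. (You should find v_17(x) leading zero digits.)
(a_0, …, a_4) = (0, 0, 0, 4, 0)

v_17(19652) = 3, so a_0 = ... = a_2 = 0. Factor out: x = 17^3 · u with u = 4 a unit in ℤ_17. Expand u iteratively via a_{v+i} = u_i mod 17, u_{i+1} = (u_i − a_{v+i})/17:
  u_0 = 4;  a_3 = 4;  u_1 = (u_0 − 4)/17 = 0
  u_1 = 0;  a_4 = 0;  u_2 = (u_1 − 0)/17 = 0
Digits: (0, 0, 0, 4, 0).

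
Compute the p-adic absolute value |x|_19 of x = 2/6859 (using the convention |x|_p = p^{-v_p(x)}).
|2/6859|_19 = 6859

Step 1 — compute v_19(x) by factoring powers of 19 out of the numerator and denominator: v_19(2/6859) = -3. Step 2 — apply |x|_p = p^{-v_p(x)} = 19^{3} = 6859.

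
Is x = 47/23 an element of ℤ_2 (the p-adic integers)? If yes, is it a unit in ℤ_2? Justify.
x ∈ ℤ_2^× (unit); v_2(x) = 0

ℤ_2 = {x ∈ ℚ_2 : v_2(x) ≥ 0} and ℤ_2^× = {x ∈ ℤ_2 : v_2(x) = 0}. Here v_2(47/23) = v_2(num) − v_2(den) = 0; compare against these criteria.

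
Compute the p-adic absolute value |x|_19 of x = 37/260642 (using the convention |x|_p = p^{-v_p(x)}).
|37/260642|_19 = 130321

Step 1 — compute v_19(x) by factoring powers of 19 out of the numerator and denominator: v_19(37/260642) = -4. Step 2 — apply |x|_p = p^{-v_p(x)} = 19^{4} = 130321.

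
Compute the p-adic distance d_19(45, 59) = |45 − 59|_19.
d_19(45, 59) = 1

Step 1 — x − y = 45 − 59 = -14. Step 2 — v_19(-14) = 0 (factor: -14 = −(19^0 · 14); the sign does not affect v_p). Step 3 — |x − y|_19 = 19^{0} = 1.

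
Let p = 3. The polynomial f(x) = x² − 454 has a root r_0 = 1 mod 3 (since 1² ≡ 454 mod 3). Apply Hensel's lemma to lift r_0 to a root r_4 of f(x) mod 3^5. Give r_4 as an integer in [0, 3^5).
r_4 = 88 (mod 243)

Hensel's recurrence: r_{i+1} = r_i − f(r_i)·(f′(r_i))^{-1} mod 3^{i+2}, with f′(x) = 2x. Iterate:
  r_0 = 1 (mod 3)
  r_1 = 7 (mod 9)
  r_2 = 7 (mod 27)
  r_3 = 7 (mod 81)
  r_4 = 88 (mod 243)
Final: r_4 = 88, and one checks f(r_4) ≡ 0 mod 3^5.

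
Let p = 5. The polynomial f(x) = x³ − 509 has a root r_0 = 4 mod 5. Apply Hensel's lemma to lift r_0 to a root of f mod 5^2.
r_1 = 19 (mod 25)

Hensel: r_{i+1} = r_i − f(r_i)/f′(r_i) mod 5^{i+2}, where f′(x) = 3x². Iterate:
  r_0 = 4 (mod 5)
  r_1 = 19 (mod 25)
Final: r = 19 with f(r) ≡ 0 mod 5^2.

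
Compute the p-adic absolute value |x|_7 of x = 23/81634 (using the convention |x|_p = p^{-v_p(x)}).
|23/81634|_7 = 2401

Step 1 — compute v_7(x) by factoring powers of 7 out of the numerator and denominator: v_7(23/81634) = -4. Step 2 — apply |x|_p = p^{-v_p(x)} = 7^{4} = 2401.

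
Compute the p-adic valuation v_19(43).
v_19(43) = 0

v_19(n) is the largest exponent k such that 19^k divides n. Factor out: 43 = 19^0 · 43. (Sign doesn't affect v_p.) So v_19(43) = 0.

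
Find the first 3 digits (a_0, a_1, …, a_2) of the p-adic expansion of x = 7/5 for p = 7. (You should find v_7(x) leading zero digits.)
(a_0, …, a_2) = (0, 3, 1)

v_7(7/5) = 1, so a_0 = ... = a_0 = 0. Factor out: x = 7^1 · u with u = 1/5 a unit in ℤ_7. Expand u iteratively via a_{v+i} = u_i mod 7, u_{i+1} = (u_i − a_{v+i})/7:
  u_0 = 1/5;  a_1 = 3;  u_1 = (u_0 − 3)/7 = -2/5
  u_1 = -2/5;  a_2 = 1;  u_2 = (u_1 − 1)/7 = -1/5
Digits: (0, 3, 1).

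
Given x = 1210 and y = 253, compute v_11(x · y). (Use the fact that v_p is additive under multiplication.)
v_11(306130) = 3

v_p(x) = 2 (factor: 1210 = 11^2 · 10); v_p(y) = 1 (factor: 253 = 11^1 · 23). Additivity: v_p(xy) = v_p(x) + v_p(y) = 2 + 1 = 3. (Direct check: xy = 306130 = 11^3 · (230).)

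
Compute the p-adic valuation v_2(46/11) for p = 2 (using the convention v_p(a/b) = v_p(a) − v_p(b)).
v_2(46/11) = 1

Factor powers of 2 from the numerator and denominator of the reduced fraction: 46 = 2^1 · 23 and 11 = 2^0 · 11. Apply v_p(a/b) = v_p(a) − v_p(b): v_2(46/11) = 1 − 0 = 1.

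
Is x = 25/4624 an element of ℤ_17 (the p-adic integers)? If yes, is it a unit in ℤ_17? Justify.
x ∉ ℤ_17 (v_17(x) = -2 < 0)

ℤ_17 = {x ∈ ℚ_17 : v_17(x) ≥ 0} and ℤ_17^× = {x ∈ ℤ_17 : v_17(x) = 0}. Here v_17(25/4624) = v_17(num) − v_17(den) = -2; compare against these criteria.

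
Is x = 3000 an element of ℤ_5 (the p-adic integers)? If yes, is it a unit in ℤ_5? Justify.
x ∈ ℤ_5 but not a unit; v_5(x) = 3 > 0

ℤ_5 = {x ∈ ℚ_5 : v_5(x) ≥ 0} and ℤ_5^× = {x ∈ ℤ_5 : v_5(x) = 0}. Here v_5(3000) = v_5(num) − v_5(den) = 3; compare against these criteria.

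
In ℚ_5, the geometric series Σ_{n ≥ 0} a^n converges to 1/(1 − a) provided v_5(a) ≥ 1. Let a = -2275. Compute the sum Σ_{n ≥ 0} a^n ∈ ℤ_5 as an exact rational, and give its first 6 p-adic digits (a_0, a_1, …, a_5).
Σ a^n = 1/(1 − a) = 1/2276;  first 6 digits = (1, 0, 4, 1, 2, 0)

v_5(a) = 2 ≥ 1, so the series converges in ℤ_5 to 1/(1 − a) = 1/(1 − (-2275)) = 1/2276. Expand this rational in ℤ_5: compute digits iteratively via d_i = x_i mod 5, x_{i+1} = (x_i − d_i)/5. The first 6 digits are (1, 0, 4, 1, 2, 0).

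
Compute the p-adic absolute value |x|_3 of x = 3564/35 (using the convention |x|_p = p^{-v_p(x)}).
|3564/35|_3 = 1/81

Step 1 — compute v_3(x) by factoring powers of 3 out of the numerator and denominator: v_3(3564/35) = 4. Step 2 — apply |x|_p = p^{-v_p(x)} = 3^{-4} = 1/81.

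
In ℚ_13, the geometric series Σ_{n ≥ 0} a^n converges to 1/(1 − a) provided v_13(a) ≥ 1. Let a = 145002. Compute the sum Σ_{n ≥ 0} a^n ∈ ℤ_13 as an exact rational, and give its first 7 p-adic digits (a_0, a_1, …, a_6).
Σ a^n = 1/(1 − a) = -1/145001;  first 7 digits = (1, 0, 0, 1, 5, 0, 1)

v_13(a) = 3 ≥ 1, so the series converges in ℤ_13 to 1/(1 − a) = 1/(1 − 145002) = -1/145001. Expand this rational in ℤ_13: compute digits iteratively via d_i = x_i mod 13, x_{i+1} = (x_i − d_i)/13. The first 7 digits are (1, 0, 0, 1, 5, 0, 1).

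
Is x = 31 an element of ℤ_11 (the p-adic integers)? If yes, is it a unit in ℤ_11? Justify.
x ∈ ℤ_11^× (unit); v_11(x) = 0

ℤ_11 = {x ∈ ℚ_11 : v_11(x) ≥ 0} and ℤ_11^× = {x ∈ ℤ_11 : v_11(x) = 0}. Here v_11(31) = v_11(num) − v_11(den) = 0; compare against these criteria.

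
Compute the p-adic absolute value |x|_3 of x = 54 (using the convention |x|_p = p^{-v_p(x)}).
|54|_3 = 1/27

Step 1 — compute v_3(x) by factoring powers of 3 out of the numerator and denominator: v_3(54) = 3. Step 2 — apply |x|_p = p^{-v_p(x)} = 3^{-3} = 1/27.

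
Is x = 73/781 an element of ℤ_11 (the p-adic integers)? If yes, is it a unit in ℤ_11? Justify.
x ∉ ℤ_11 (v_11(x) = -1 < 0)

ℤ_11 = {x ∈ ℚ_11 : v_11(x) ≥ 0} and ℤ_11^× = {x ∈ ℤ_11 : v_11(x) = 0}. Here v_11(73/781) = v_11(num) − v_11(den) = -1; compare against these criteria.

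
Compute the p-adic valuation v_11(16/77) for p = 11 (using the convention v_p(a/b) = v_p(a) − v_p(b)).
v_11(16/77) = -1

Factor powers of 11 from the numerator and denominator of the reduced fraction: 16 = 11^0 · 16 and 77 = 11^1 · 7. Apply v_p(a/b) = v_p(a) − v_p(b): v_11(16/77) = 0 − 1 = -1.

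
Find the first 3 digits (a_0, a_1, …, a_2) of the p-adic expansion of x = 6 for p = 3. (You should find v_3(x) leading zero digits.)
(a_0, …, a_2) = (0, 2, 0)

v_3(6) = 1, so a_0 = ... = a_0 = 0. Factor out: x = 3^1 · u with u = 2 a unit in ℤ_3. Expand u iteratively via a_{v+i} = u_i mod 3, u_{i+1} = (u_i − a_{v+i})/3:
  u_0 = 2;  a_1 = 2;  u_1 = (u_0 − 2)/3 = 0
  u_1 = 0;  a_2 = 0;  u_2 = (u_1 − 0)/3 = 0
Digits: (0, 2, 0).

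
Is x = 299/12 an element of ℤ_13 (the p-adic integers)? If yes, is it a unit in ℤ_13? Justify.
x ∈ ℤ_13 but not a unit; v_13(x) = 1 > 0

ℤ_13 = {x ∈ ℚ_13 : v_13(x) ≥ 0} and ℤ_13^× = {x ∈ ℤ_13 : v_13(x) = 0}. Here v_13(299/12) = v_13(num) − v_13(den) = 1; compare against these criteria.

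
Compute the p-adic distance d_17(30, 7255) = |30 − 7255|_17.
d_17(30, 7255) = 1/289

Step 1 — x − y = 30 − 7255 = -7225. Step 2 — v_17(-7225) = 2 (factor: -7225 = −(17^2 · 25); the sign does not affect v_p). Step 3 — |x − y|_17 = 17^{-2} = 1/289.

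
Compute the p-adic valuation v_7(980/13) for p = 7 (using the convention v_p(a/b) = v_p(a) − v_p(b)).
v_7(980/13) = 2

Factor powers of 7 from the numerator and denominator of the reduced fraction: 980 = 7^2 · 20 and 13 = 7^0 · 13. Apply v_p(a/b) = v_p(a) − v_p(b): v_7(980/13) = 2 − 0 = 2.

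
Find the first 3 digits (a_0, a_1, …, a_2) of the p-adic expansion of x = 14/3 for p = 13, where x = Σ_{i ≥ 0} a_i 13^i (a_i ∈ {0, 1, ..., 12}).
(a_0, …, a_2) = (9, 4, 4)

v_13(14/3) = 0 (numerator and denominator both coprime to 13), so x ∈ ℤ_13^×. Compute digits iteratively via a_i = x_i mod 13, x_{i+1} = (x_i − a_i)/13, with x_0 = x:
  x_0 = 14/3;  a_0 = 9;  x_1 = (x_0 − 9)/13 = -1/3
  x_1 = -1/3;  a_1 = 4;  x_2 = (x_1 − 4)/13 = -1/3
  x_2 = -1/3;  a_2 = 4;  x_3 = (x_2 − 4)/13 = -1/3
Digits: (9, 4, 4).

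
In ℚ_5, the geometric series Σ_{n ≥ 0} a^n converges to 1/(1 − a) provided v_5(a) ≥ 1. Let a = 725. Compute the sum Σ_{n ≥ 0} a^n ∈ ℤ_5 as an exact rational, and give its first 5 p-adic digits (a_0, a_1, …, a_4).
Σ a^n = 1/(1 − a) = -1/724;  first 5 digits = (1, 0, 4, 0, 2)

v_5(a) = 2 ≥ 1, so the series converges in ℤ_5 to 1/(1 − a) = 1/(1 − 725) = -1/724. Expand this rational in ℤ_5: compute digits iteratively via d_i = x_i mod 5, x_{i+1} = (x_i − d_i)/5. The first 5 digits are (1, 0, 4, 0, 2).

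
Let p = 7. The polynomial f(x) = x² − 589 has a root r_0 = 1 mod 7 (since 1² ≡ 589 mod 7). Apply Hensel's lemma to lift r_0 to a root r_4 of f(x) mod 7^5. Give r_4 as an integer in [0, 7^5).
r_4 = 7498 (mod 16807)

Hensel's recurrence: r_{i+1} = r_i − f(r_i)·(f′(r_i))^{-1} mod 7^{i+2}, with f′(x) = 2x. Iterate:
  r_0 = 1 (mod 7)
  r_1 = 1 (mod 49)
  r_2 = 295 (mod 343)
  r_3 = 295 (mod 2401)
  r_4 = 7498 (mod 16807)
Final: r_4 = 7498, and one checks f(r_4) ≡ 0 mod 7^5.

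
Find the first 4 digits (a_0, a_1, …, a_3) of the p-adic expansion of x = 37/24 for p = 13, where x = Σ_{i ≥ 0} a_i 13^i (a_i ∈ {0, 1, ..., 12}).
(a_0, …, a_3) = (1, 6, 12, 5)

v_13(37/24) = 0 (numerator and denominator both coprime to 13), so x ∈ ℤ_13^×. Compute digits iteratively via a_i = x_i mod 13, x_{i+1} = (x_i − a_i)/13, with x_0 = x:
  x_0 = 37/24;  a_0 = 1;  x_1 = (x_0 − 1)/13 = 1/24
  x_1 = 1/24;  a_1 = 6;  x_2 = (x_1 − 6)/13 = -11/24
  x_2 = -11/24;  a_2 = 12;  x_3 = (x_2 − 12)/13 = -23/24
  x_3 = -23/24;  a_3 = 5;  x_4 = (x_3 − 5)/13 = -11/24
Digits: (1, 6, 12, 5).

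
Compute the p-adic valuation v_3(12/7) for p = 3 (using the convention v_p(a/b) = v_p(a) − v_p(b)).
v_3(12/7) = 1

Factor powers of 3 from the numerator and denominator of the reduced fraction: 12 = 3^1 · 4 and 7 = 3^0 · 7. Apply v_p(a/b) = v_p(a) − v_p(b): v_3(12/7) = 1 − 0 = 1.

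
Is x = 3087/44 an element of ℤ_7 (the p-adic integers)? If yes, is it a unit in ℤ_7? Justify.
x ∈ ℤ_7 but not a unit; v_7(x) = 3 > 0

ℤ_7 = {x ∈ ℚ_7 : v_7(x) ≥ 0} and ℤ_7^× = {x ∈ ℤ_7 : v_7(x) = 0}. Here v_7(3087/44) = v_7(num) − v_7(den) = 3; compare against these criteria.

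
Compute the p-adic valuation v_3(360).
v_3(360) = 2

v_3(n) is the largest exponent k such that 3^k divides n. Factor out: 360 = 3^2 · 40. (Sign doesn't affect v_p.) So v_3(360) = 2.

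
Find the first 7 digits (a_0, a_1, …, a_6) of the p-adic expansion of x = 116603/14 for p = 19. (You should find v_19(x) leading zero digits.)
(a_0, …, a_6) = (0, 0, 0, 8, 1, 4, 12)

v_19(116603/14) = 3, so a_0 = ... = a_2 = 0. Factor out: x = 19^3 · u with u = 17/14 a unit in ℤ_19. Expand u iteratively via a_{v+i} = u_i mod 19, u_{i+1} = (u_i − a_{v+i})/19:
  u_0 = 17/14;  a_3 = 8;  u_1 = (u_0 − 8)/19 = -5/14
  u_1 = -5/14;  a_4 = 1;  u_2 = (u_1 − 1)/19 = -1/14
  u_2 = -1/14;  a_5 = 4;  u_3 = (u_2 − 4)/19 = -3/14
  u_3 = -3/14;  a_6 = 12;  u_4 = (u_3 − 12)/19 = -9/14
Digits: (0, 0, 0, 8, 1, 4, 12).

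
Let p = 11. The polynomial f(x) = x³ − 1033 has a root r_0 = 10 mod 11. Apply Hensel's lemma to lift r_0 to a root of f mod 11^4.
r_3 = 8370 (mod 14641)

Hensel: r_{i+1} = r_i − f(r_i)/f′(r_i) mod 11^{i+2}, where f′(x) = 3x². Iterate:
  r_0 = 10 (mod 11)
  r_1 = 21 (mod 121)
  r_2 = 384 (mod 1331)
  r_3 = 8370 (mod 14641)
Final: r = 8370 with f(r) ≡ 0 mod 11^4.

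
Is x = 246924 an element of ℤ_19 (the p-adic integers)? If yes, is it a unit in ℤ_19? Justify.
x ∈ ℤ_19 but not a unit; v_19(x) = 3 > 0

ℤ_19 = {x ∈ ℚ_19 : v_19(x) ≥ 0} and ℤ_19^× = {x ∈ ℤ_19 : v_19(x) = 0}. Here v_19(246924) = v_19(num) − v_19(den) = 3; compare against these criteria.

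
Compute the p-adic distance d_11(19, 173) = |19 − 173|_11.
d_11(19, 173) = 1/11

Step 1 — x − y = 19 − 173 = -154. Step 2 — v_11(-154) = 1 (factor: -154 = −(11^1 · 14); the sign does not affect v_p). Step 3 — |x − y|_11 = 11^{-1} = 1/11.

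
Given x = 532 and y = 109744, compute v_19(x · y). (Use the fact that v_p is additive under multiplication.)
v_19(58383808) = 4

v_p(x) = 1 (factor: 532 = 19^1 · 28); v_p(y) = 3 (factor: 109744 = 19^3 · 16). Additivity: v_p(xy) = v_p(x) + v_p(y) = 1 + 3 = 4. (Direct check: xy = 58383808 = 19^4 · (448).)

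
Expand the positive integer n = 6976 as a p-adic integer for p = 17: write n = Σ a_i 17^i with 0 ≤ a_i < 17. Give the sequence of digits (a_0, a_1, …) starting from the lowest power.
(a_0, a_1, …) = (6, 2, 7, 1)

Repeated division by 17 gives the digits low-to-high: 6976 = 6 + 2·17^1 + 7·17^2 + 1·17^3. Digit sequence: (6, 2, 7, 1).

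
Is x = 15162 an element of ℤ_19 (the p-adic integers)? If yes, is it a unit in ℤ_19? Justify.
x ∈ ℤ_19 but not a unit; v_19(x) = 2 > 0

ℤ_19 = {x ∈ ℚ_19 : v_19(x) ≥ 0} and ℤ_19^× = {x ∈ ℤ_19 : v_19(x) = 0}. Here v_19(15162) = v_19(num) − v_19(den) = 2; compare against these criteria.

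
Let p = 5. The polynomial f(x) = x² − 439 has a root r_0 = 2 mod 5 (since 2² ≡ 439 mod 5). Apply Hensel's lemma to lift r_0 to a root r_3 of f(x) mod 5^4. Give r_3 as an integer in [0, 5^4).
r_3 = 242 (mod 625)

Hensel's recurrence: r_{i+1} = r_i − f(r_i)·(f′(r_i))^{-1} mod 5^{i+2}, with f′(x) = 2x. Iterate:
  r_0 = 2 (mod 5)
  r_1 = 17 (mod 25)
  r_2 = 117 (mod 125)
  r_3 = 242 (mod 625)
Final: r_3 = 242, and one checks f(r_3) ≡ 0 mod 5^4.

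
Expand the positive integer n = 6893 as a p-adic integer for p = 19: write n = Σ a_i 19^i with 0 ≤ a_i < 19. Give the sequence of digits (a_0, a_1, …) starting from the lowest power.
(a_0, a_1, …) = (15, 1, 0, 1)

Repeated division by 19 gives the digits low-to-high: 6893 = 15 + 1·19^1 + 1·19^3. Digit sequence: (15, 1, 0, 1).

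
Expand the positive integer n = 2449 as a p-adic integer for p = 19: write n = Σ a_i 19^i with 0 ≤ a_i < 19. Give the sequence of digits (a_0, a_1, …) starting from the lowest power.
(a_0, a_1, …) = (17, 14, 6)

Repeated division by 19 gives the digits low-to-high: 2449 = 17 + 14·19^1 + 6·19^2. Digit sequence: (17, 14, 6).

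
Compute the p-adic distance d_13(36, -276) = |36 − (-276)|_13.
d_13(36, -276) = 1/13

Step 1 — x − y = 36 − (-276) = 312. Step 2 — v_13(312) = 1 (factor: 312 = (13^1 · 24); the sign does not affect v_p). Step 3 — |x − y|_13 = 13^{-1} = 1/13.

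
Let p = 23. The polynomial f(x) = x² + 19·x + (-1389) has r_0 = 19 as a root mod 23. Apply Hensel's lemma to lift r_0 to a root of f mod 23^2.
r_1 = 272 (mod 529)

Hensel: r_{i+1} = r_i − f(r_i)·(f′(r_i))^{-1} mod 23^{i+2}, f′(x) = 2x + 19. Iterate:
  r_0 = 19 (mod 23)
  r_1 = 272 (mod 529)
Final: r = 272 satisfies f(r) ≡ 0 mod 23^2.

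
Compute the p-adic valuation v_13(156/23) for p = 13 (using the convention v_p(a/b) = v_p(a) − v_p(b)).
v_13(156/23) = 1

Factor powers of 13 from the numerator and denominator of the reduced fraction: 156 = 13^1 · 12 and 23 = 13^0 · 23. Apply v_p(a/b) = v_p(a) − v_p(b): v_13(156/23) = 1 − 0 = 1.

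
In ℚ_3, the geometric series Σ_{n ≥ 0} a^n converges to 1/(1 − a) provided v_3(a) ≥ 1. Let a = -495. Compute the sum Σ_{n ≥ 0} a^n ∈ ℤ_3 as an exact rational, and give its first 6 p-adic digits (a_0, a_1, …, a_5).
Σ a^n = 1/(1 − a) = 1/496;  first 6 digits = (1, 0, 2, 2, 0, 1)

v_3(a) = 2 ≥ 1, so the series converges in ℤ_3 to 1/(1 − a) = 1/(1 − (-495)) = 1/496. Expand this rational in ℤ_3: compute digits iteratively via d_i = x_i mod 3, x_{i+1} = (x_i − d_i)/3. The first 6 digits are (1, 0, 2, 2, 0, 1).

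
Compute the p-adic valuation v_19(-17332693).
v_19(-17332693) = 5

v_19(n) is the largest exponent k such that 19^k divides n. Factor out: -17332693 = -19^5 · 7. (Sign doesn't affect v_p.) So v_19(-17332693) = 5.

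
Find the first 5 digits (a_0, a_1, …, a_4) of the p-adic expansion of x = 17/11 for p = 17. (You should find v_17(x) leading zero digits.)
(a_0, …, a_4) = (0, 14, 10, 4, 9)

v_17(17/11) = 1, so a_0 = ... = a_0 = 0. Factor out: x = 17^1 · u with u = 1/11 a unit in ℤ_17. Expand u iteratively via a_{v+i} = u_i mod 17, u_{i+1} = (u_i − a_{v+i})/17:
  u_0 = 1/11;  a_1 = 14;  u_1 = (u_0 − 14)/17 = -9/11
  u_1 = -9/11;  a_2 = 10;  u_2 = (u_1 − 10)/17 = -7/11
  u_2 = -7/11;  a_3 = 4;  u_3 = (u_2 − 4)/17 = -3/11
  u_3 = -3/11;  a_4 = 9;  u_4 = (u_3 − 9)/17 = -6/11
Digits: (0, 14, 10, 4, 9).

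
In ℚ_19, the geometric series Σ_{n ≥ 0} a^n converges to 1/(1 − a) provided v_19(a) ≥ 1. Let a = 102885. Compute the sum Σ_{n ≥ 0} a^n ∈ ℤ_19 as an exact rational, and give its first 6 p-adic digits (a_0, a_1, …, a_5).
Σ a^n = 1/(1 − a) = -1/102884;  first 6 digits = (1, 0, 0, 15, 0, 0)

v_19(a) = 3 ≥ 1, so the series converges in ℤ_19 to 1/(1 − a) = 1/(1 − 102885) = -1/102884. Expand this rational in ℤ_19: compute digits iteratively via d_i = x_i mod 19, x_{i+1} = (x_i − d_i)/19. The first 6 digits are (1, 0, 0, 15, 0, 0).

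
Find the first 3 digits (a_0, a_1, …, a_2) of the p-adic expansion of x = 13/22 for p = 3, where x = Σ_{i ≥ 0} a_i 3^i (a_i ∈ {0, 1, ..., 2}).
(a_0, …, a_2) = (1, 0, 2)

v_3(13/22) = 0 (numerator and denominator both coprime to 3), so x ∈ ℤ_3^×. Compute digits iteratively via a_i = x_i mod 3, x_{i+1} = (x_i − a_i)/3, with x_0 = x:
  x_0 = 13/22;  a_0 = 1;  x_1 = (x_0 − 1)/3 = -3/22
  x_1 = -3/22;  a_1 = 0;  x_2 = (x_1 − 0)/3 = -1/22
  x_2 = -1/22;  a_2 = 2;  x_3 = (x_2 − 2)/3 = -15/22
Digits: (1, 0, 2).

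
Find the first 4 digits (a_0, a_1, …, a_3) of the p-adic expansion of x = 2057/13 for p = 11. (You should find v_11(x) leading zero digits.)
(a_0, …, a_3) = (0, 0, 3, 10)

v_11(2057/13) = 2, so a_0 = ... = a_1 = 0. Factor out: x = 11^2 · u with u = 17/13 a unit in ℤ_11. Expand u iteratively via a_{v+i} = u_i mod 11, u_{i+1} = (u_i − a_{v+i})/11:
  u_0 = 17/13;  a_2 = 3;  u_1 = (u_0 − 3)/11 = -2/13
  u_1 = -2/13;  a_3 = 10;  u_2 = (u_1 − 10)/11 = -12/13
Digits: (0, 0, 3, 10).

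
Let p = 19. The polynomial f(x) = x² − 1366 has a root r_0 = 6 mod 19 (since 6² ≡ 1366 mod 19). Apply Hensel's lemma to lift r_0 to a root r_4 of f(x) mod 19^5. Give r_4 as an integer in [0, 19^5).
r_4 = 41692 (mod 2476099)

Hensel's recurrence: r_{i+1} = r_i − f(r_i)·(f′(r_i))^{-1} mod 19^{i+2}, with f′(x) = 2x. Iterate:
  r_0 = 6 (mod 19)
  r_1 = 177 (mod 361)
  r_2 = 538 (mod 6859)
  r_3 = 41692 (mod 130321)
  r_4 = 41692 (mod 2476099)
Final: r_4 = 41692, and one checks f(r_4) ≡ 0 mod 19^5.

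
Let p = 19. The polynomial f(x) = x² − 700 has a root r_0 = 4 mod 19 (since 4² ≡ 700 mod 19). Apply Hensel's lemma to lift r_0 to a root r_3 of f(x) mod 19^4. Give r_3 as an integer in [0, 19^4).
r_3 = 4963 (mod 130321)

Hensel's recurrence: r_{i+1} = r_i − f(r_i)·(f′(r_i))^{-1} mod 19^{i+2}, with f′(x) = 2x. Iterate:
  r_0 = 4 (mod 19)
  r_1 = 270 (mod 361)
  r_2 = 4963 (mod 6859)
  r_3 = 4963 (mod 130321)
Final: r_3 = 4963, and one checks f(r_3) ≡ 0 mod 19^4.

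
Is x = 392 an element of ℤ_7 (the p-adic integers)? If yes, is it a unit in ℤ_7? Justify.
x ∈ ℤ_7 but not a unit; v_7(x) = 2 > 0

ℤ_7 = {x ∈ ℚ_7 : v_7(x) ≥ 0} and ℤ_7^× = {x ∈ ℤ_7 : v_7(x) = 0}. Here v_7(392) = v_7(num) − v_7(den) = 2; compare against these criteria.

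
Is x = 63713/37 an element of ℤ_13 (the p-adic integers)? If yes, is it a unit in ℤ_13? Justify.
x ∈ ℤ_13 but not a unit; v_13(x) = 3 > 0

ℤ_13 = {x ∈ ℚ_13 : v_13(x) ≥ 0} and ℤ_13^× = {x ∈ ℤ_13 : v_13(x) = 0}. Here v_13(63713/37) = v_13(num) − v_13(den) = 3; compare against these criteria.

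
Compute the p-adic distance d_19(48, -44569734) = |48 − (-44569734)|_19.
d_19(48, -44569734) = 1/2476099

Step 1 — x − y = 48 − (-44569734) = 44569782. Step 2 — v_19(44569782) = 5 (factor: 44569782 = (19^5 · 18); the sign does not affect v_p). Step 3 — |x − y|_19 = 19^{-5} = 1/2476099.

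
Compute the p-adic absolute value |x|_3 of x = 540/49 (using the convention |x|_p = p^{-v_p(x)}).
|540/49|_3 = 1/27

Step 1 — compute v_3(x) by factoring powers of 3 out of the numerator and denominator: v_3(540/49) = 3. Step 2 — apply |x|_p = p^{-v_p(x)} = 3^{-3} = 1/27.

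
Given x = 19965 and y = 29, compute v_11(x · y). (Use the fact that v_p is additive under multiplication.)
v_11(578985) = 3

v_p(x) = 3 (factor: 19965 = 11^3 · 15); v_p(y) = 0 (factor: 29 = 11^0 · 29). Additivity: v_p(xy) = v_p(x) + v_p(y) = 3 + 0 = 3. (Direct check: xy = 578985 = 11^3 · (435).)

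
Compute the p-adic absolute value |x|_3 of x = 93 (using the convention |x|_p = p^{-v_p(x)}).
|93|_3 = 1/3

Step 1 — compute v_3(x) by factoring powers of 3 out of the numerator and denominator: v_3(93) = 1. Step 2 — apply |x|_p = p^{-v_p(x)} = 3^{-1} = 1/3.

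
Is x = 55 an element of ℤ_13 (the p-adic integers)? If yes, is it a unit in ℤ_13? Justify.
x ∈ ℤ_13^× (unit); v_13(x) = 0

ℤ_13 = {x ∈ ℚ_13 : v_13(x) ≥ 0} and ℤ_13^× = {x ∈ ℤ_13 : v_13(x) = 0}. Here v_13(55) = v_13(num) − v_13(den) = 0; compare against these criteria.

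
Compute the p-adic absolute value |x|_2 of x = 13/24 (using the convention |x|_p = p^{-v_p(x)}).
|13/24|_2 = 8

Step 1 — compute v_2(x) by factoring powers of 2 out of the numerator and denominator: v_2(13/24) = -3. Step 2 — apply |x|_p = p^{-v_p(x)} = 2^{3} = 8.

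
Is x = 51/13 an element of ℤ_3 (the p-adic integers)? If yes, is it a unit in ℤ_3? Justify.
x ∈ ℤ_3 but not a unit; v_3(x) = 1 > 0

ℤ_3 = {x ∈ ℚ_3 : v_3(x) ≥ 0} and ℤ_3^× = {x ∈ ℤ_3 : v_3(x) = 0}. Here v_3(51/13) = v_3(num) − v_3(den) = 1; compare against these criteria.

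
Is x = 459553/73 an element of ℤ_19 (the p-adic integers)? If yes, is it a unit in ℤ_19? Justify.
x ∈ ℤ_19 but not a unit; v_19(x) = 3 > 0

ℤ_19 = {x ∈ ℚ_19 : v_19(x) ≥ 0} and ℤ_19^× = {x ∈ ℤ_19 : v_19(x) = 0}. Here v_19(459553/73) = v_19(num) − v_19(den) = 3; compare against these criteria.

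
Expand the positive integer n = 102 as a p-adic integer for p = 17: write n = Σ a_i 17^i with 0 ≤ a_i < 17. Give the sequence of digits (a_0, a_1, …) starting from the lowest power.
(a_0, a_1, …) = (0, 6)

Repeated division by 17 gives the digits low-to-high: 102 = 6·17^1. Digit sequence: (0, 6).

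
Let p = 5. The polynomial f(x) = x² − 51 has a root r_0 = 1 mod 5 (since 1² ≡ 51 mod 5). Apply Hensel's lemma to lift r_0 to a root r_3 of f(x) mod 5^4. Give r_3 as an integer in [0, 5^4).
r_3 = 26 (mod 625)

Hensel's recurrence: r_{i+1} = r_i − f(r_i)·(f′(r_i))^{-1} mod 5^{i+2}, with f′(x) = 2x. Iterate:
  r_0 = 1 (mod 5)
  r_1 = 1 (mod 25)
  r_2 = 26 (mod 125)
  r_3 = 26 (mod 625)
Final: r_3 = 26, and one checks f(r_3) ≡ 0 mod 5^4.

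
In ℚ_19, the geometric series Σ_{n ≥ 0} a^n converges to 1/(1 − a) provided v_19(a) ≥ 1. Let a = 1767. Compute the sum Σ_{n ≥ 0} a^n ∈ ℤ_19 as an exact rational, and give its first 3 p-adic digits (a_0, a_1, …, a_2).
Σ a^n = 1/(1 − a) = -1/1766;  first 3 digits = (1, 17, 8)

v_19(a) = 1 ≥ 1, so the series converges in ℤ_19 to 1/(1 − a) = 1/(1 − 1767) = -1/1766. Expand this rational in ℤ_19: compute digits iteratively via d_i = x_i mod 19, x_{i+1} = (x_i − d_i)/19. The first 3 digits are (1, 17, 8).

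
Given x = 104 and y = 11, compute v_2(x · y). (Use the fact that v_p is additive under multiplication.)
v_2(1144) = 3

v_p(x) = 3 (factor: 104 = 2^3 · 13); v_p(y) = 0 (factor: 11 = 2^0 · 11). Additivity: v_p(xy) = v_p(x) + v_p(y) = 3 + 0 = 3. (Direct check: xy = 1144 = 2^3 · (143).)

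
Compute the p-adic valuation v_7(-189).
v_7(-189) = 1

v_7(n) is the largest exponent k such that 7^k divides n. Factor out: -189 = -7^1 · 27. (Sign doesn't affect v_p.) So v_7(-189) = 1.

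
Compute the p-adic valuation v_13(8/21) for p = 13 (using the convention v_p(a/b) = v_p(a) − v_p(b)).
v_13(8/21) = 0

Factor powers of 13 from the numerator and denominator of the reduced fraction: 8 = 13^0 · 8 and 21 = 13^0 · 21. Apply v_p(a/b) = v_p(a) − v_p(b): v_13(8/21) = 0 − 0 = 0.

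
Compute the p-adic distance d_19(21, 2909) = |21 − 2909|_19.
d_19(21, 2909) = 1/361

Step 1 — x − y = 21 − 2909 = -2888. Step 2 — v_19(-2888) = 2 (factor: -2888 = −(19^2 · 8); the sign does not affect v_p). Step 3 — |x − y|_19 = 19^{-2} = 1/361.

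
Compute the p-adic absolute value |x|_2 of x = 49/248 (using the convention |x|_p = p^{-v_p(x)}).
|49/248|_2 = 8

Step 1 — compute v_2(x) by factoring powers of 2 out of the numerator and denominator: v_2(49/248) = -3. Step 2 — apply |x|_p = p^{-v_p(x)} = 2^{3} = 8.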